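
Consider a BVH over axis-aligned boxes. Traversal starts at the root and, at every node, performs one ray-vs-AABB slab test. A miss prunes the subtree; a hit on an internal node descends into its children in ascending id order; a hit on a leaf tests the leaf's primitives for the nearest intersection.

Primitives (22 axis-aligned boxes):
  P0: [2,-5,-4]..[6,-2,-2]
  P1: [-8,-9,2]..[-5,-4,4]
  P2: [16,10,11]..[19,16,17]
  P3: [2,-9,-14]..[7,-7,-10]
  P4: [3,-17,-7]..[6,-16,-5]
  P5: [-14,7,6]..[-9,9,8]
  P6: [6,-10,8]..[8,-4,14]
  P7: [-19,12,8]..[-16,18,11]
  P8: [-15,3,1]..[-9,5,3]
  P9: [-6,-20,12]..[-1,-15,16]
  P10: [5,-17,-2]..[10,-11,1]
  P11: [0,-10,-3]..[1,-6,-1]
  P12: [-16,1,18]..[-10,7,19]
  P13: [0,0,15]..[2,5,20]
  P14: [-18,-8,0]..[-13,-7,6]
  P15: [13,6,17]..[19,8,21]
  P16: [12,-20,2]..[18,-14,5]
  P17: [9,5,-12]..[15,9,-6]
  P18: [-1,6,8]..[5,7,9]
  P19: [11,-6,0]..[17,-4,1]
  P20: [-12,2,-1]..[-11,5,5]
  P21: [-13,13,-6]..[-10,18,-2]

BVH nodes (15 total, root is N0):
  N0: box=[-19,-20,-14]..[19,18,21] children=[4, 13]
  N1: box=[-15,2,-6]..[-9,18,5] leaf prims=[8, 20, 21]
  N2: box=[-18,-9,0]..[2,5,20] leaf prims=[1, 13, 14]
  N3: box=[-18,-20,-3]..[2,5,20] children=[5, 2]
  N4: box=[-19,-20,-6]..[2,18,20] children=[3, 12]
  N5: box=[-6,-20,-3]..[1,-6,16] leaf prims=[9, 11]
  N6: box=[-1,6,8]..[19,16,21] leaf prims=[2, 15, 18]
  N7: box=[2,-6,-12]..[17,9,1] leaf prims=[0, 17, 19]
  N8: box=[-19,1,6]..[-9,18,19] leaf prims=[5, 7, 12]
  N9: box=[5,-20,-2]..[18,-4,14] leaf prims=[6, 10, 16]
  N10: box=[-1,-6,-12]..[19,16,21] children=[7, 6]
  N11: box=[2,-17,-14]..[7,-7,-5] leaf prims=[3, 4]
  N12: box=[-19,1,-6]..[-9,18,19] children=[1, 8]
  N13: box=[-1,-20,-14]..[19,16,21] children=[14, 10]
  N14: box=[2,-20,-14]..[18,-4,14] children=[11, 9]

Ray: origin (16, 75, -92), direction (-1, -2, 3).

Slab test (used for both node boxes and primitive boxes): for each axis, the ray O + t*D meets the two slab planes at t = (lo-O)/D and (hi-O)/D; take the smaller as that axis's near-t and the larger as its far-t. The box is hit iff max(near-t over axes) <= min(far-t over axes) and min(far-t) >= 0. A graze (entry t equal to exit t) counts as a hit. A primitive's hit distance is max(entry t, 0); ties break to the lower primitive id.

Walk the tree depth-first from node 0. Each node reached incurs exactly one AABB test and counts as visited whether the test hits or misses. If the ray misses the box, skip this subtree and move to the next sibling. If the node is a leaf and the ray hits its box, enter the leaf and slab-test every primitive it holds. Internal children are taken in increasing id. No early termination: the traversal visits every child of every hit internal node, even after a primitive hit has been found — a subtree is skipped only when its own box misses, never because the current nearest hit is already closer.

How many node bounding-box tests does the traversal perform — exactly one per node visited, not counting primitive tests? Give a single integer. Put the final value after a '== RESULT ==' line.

Walk:
N0 x:[-3,35] y:[57/2,95/2] z:[26,113/3] -> hit [57/2,35], descend [4, 13]
  N4 x:[14,35] y:[57/2,95/2] z:[86/3,112/3] -> hit [86/3,35], descend [3, 12]
    N3 x:[14,34] y:[35,95/2] z:[89/3,112/3] -> miss, prune
    N12 x:[25,35] y:[57/2,37] z:[86/3,37] -> hit [86/3,35], descend [1, 8]
      N1 x:[25,31] y:[57/2,73/2] z:[86/3,97/3] -> hit [86/3,31] leaf, test {P8(miss), P20(miss), P21@t=86/3}
      N8 x:[25,35] y:[57/2,37] z:[98/3,37] -> hit [98/3,35] leaf, test {P5(miss), P7(miss), P12(miss)}
  N13 x:[-3,17] y:[59/2,95/2] z:[26,113/3] -> miss, prune

order=[0, 4, 3, 12, 1, 8, 13]  |boxes|=7  |leaves|=2  hit=P21

== RESULT ==
7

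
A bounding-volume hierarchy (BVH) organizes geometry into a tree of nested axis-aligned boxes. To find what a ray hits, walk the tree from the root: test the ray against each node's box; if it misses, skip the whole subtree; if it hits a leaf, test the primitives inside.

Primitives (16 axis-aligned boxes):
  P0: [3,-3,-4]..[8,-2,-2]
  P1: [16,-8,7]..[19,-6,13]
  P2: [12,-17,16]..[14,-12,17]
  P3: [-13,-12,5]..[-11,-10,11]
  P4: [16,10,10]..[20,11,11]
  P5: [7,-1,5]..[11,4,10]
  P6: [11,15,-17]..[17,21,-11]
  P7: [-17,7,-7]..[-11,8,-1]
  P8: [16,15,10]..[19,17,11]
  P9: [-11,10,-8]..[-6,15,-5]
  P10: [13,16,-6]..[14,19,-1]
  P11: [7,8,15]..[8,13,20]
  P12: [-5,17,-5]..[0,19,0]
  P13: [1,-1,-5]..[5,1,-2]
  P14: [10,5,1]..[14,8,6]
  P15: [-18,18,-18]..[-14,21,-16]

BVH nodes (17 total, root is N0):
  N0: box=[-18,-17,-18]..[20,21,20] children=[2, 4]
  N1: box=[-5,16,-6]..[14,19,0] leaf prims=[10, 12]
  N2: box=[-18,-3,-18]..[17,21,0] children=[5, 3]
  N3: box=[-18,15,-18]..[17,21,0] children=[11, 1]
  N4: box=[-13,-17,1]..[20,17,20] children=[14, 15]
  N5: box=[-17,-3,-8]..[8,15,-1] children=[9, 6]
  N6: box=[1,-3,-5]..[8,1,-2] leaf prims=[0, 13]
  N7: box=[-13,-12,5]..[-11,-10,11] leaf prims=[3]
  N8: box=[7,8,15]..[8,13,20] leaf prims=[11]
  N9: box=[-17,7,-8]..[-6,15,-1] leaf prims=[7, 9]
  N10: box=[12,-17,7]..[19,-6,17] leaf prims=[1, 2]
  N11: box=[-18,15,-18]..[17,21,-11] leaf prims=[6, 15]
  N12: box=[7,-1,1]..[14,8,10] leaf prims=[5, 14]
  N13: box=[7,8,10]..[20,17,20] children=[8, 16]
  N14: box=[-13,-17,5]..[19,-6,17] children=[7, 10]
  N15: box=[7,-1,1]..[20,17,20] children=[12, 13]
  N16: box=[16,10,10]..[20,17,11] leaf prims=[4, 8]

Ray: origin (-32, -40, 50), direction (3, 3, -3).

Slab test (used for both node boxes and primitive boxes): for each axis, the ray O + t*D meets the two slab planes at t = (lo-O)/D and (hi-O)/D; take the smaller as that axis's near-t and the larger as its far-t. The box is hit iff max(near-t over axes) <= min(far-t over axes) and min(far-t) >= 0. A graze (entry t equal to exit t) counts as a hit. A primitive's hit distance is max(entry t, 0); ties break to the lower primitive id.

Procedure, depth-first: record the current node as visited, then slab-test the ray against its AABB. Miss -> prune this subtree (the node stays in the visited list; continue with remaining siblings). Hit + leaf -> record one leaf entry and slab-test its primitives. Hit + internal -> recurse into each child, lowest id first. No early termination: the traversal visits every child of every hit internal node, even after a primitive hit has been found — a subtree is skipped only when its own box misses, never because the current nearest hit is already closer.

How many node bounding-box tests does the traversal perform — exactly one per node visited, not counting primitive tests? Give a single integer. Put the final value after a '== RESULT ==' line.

Traverse from the root:
N0 x:[14/3,52/3] y:[23/3,61/3] z:[10,68/3] -> hit [10,52/3], descend [2, 4]
  N2 x:[14/3,49/3] y:[37/3,61/3] z:[50/3,68/3] -> miss, prune
  N4 x:[19/3,52/3] y:[23/3,19] z:[10,49/3] -> hit [10,49/3], descend [14, 15]
    N14 x:[19/3,17] y:[23/3,34/3] z:[11,15] -> hit [11,34/3], descend [7, 10]
      N7 x:[19/3,7] y:[28/3,10] z:[13,15] -> miss, prune
      N10 x:[44/3,17] y:[23/3,34/3] z:[11,43/3] -> miss, prune
    N15 x:[13,52/3] y:[13,19] z:[10,49/3] -> hit [13,49/3], descend [12, 13]
      N12 x:[13,46/3] y:[13,16] z:[40/3,49/3] -> hit [40/3,46/3] leaf, test {P5@t=40/3, P14@t=15}
      N13 x:[13,52/3] y:[16,19] z:[10,40/3] -> miss, prune

Visited [0, 2, 4, 14, 7, 10, 15, 12, 13]. Tests: 9 box, 1 leaf. Nearest: P5.

== RESULT ==
9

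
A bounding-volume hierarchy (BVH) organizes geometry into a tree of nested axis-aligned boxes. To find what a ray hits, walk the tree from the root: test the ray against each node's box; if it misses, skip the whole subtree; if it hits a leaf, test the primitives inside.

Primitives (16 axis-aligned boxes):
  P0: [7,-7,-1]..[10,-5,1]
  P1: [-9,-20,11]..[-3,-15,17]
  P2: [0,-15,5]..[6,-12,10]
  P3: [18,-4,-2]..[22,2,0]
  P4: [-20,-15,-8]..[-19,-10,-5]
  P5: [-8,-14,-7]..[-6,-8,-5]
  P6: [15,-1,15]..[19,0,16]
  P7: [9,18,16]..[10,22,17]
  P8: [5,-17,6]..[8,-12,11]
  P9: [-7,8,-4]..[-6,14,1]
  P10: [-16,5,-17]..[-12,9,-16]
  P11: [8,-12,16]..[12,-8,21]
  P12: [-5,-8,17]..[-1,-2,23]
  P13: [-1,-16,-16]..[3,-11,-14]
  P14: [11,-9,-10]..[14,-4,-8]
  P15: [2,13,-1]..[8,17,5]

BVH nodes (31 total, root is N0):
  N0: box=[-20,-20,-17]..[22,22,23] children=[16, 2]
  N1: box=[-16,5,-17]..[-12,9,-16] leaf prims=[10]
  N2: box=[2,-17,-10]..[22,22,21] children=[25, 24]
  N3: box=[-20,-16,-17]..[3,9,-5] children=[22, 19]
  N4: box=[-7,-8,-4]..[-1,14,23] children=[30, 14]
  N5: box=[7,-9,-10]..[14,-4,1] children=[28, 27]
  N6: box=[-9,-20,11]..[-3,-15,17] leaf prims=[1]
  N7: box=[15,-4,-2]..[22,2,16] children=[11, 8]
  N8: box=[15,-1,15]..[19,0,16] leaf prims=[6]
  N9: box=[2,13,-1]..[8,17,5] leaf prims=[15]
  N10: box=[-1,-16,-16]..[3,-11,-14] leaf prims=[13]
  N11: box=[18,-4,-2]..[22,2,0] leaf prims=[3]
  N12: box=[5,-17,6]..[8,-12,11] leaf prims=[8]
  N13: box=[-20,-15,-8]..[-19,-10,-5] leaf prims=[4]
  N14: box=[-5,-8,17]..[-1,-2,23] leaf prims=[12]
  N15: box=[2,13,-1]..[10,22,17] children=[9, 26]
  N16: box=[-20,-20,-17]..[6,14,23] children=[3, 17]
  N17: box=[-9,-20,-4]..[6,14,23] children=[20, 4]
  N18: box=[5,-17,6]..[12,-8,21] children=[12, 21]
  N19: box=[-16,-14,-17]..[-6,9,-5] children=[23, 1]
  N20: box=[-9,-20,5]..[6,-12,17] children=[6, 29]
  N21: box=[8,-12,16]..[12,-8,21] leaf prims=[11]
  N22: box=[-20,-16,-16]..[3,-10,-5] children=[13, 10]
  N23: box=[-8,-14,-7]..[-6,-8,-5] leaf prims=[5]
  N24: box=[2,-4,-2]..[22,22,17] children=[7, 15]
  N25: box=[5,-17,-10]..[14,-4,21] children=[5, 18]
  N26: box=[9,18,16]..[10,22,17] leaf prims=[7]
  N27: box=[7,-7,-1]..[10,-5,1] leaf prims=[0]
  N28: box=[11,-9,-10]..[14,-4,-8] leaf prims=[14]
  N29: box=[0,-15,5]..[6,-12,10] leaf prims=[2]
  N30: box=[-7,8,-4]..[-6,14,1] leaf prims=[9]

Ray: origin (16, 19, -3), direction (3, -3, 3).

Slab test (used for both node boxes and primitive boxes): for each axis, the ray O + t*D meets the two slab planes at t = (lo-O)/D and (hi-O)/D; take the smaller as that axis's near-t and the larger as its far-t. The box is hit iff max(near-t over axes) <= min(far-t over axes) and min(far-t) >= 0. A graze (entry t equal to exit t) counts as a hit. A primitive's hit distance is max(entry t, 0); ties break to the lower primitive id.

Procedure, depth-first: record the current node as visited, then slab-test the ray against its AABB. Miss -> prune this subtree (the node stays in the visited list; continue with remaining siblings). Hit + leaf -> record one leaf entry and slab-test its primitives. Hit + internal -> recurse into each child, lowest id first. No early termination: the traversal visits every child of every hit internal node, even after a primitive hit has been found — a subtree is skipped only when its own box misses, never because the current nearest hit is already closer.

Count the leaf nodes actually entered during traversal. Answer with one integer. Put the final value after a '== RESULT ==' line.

Walk:
N0 x:[-12,2] y:[-1,13] z:[-14/3,26/3] -> hit [-1,2], descend [2, 16]
  N2 x:[-14/3,2] y:[-1,12] z:[-7/3,8] -> hit [-1,2], descend [24, 25]
    N24 x:[-14/3,2] y:[-1,23/3] z:[1/3,20/3] -> hit [1/3,2], descend [7, 15]
      N7 x:[-1/3,2] y:[17/3,23/3] z:[1/3,19/3] -> miss, prune
      N15 x:[-14/3,-2] y:[-1,2] z:[2/3,20/3] -> miss, prune
    N25 x:[-11/3,-2/3] y:[23/3,12] z:[-7/3,8] -> miss, prune
  N16 x:[-12,-10/3] y:[5/3,13] z:[-14/3,26/3] -> miss, prune

Summary -> nodes [0, 2, 24, 7, 15, 25, 16]; box-tests=7; leaf-entries=0; first=miss

== RESULT ==
0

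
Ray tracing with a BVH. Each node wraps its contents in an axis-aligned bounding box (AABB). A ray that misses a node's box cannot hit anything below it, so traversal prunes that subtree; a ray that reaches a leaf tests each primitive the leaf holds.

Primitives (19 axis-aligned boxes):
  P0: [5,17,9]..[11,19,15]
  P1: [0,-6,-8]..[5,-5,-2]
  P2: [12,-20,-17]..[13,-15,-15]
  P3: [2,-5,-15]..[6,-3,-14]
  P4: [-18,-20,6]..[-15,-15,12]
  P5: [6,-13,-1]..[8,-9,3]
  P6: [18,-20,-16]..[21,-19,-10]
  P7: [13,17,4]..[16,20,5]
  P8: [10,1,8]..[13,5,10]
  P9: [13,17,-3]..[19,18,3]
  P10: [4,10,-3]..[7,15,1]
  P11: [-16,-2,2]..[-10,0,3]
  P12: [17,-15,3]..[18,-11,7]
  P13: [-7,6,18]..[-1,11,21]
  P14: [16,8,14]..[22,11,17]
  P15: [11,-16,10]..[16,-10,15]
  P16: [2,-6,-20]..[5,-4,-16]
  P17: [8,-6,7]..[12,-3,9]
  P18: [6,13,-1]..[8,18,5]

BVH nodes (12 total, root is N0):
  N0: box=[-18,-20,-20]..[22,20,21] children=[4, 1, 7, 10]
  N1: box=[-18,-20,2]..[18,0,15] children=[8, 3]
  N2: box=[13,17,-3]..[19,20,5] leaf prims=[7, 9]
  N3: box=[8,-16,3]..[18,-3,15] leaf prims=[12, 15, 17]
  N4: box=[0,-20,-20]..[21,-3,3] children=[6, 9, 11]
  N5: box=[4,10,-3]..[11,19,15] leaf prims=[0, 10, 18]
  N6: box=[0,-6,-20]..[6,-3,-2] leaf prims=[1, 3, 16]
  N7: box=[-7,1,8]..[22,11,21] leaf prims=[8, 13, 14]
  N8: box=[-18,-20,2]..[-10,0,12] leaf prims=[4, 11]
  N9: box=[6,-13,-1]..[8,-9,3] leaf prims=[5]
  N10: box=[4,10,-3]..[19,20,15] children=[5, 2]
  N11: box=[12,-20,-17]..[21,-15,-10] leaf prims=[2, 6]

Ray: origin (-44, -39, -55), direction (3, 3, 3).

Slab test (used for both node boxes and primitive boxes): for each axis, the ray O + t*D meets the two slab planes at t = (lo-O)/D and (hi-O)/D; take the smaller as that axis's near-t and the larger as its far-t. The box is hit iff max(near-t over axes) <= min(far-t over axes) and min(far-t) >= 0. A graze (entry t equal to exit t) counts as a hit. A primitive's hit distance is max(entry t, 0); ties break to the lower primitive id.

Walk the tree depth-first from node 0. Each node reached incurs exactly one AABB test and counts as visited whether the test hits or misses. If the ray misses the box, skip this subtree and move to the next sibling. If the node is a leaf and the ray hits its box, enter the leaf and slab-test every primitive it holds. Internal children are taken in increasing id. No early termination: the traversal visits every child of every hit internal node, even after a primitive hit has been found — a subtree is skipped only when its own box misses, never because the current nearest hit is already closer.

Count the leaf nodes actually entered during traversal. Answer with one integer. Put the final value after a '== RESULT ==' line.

Walk:
N0 x:[26/3,22] y:[19/3,59/3] z:[35/3,76/3] -> hit [35/3,59/3], descend [1, 4, 7, 10]
  N1 x:[26/3,62/3] y:[19/3,13] z:[19,70/3] -> miss, prune
  N4 x:[44/3,65/3] y:[19/3,12] z:[35/3,58/3] -> miss, prune
  N7 x:[37/3,22] y:[40/3,50/3] z:[21,76/3] -> miss, prune
  N10 x:[16,21] y:[49/3,59/3] z:[52/3,70/3] -> hit [52/3,59/3], descend [2, 5]
    N2 x:[19,21] y:[56/3,59/3] z:[52/3,20] -> hit [19,59/3] leaf, test {P7@t=59/3, P9@t=19}
    N5 x:[16,55/3] y:[49/3,58/3] z:[52/3,70/3] -> hit [52/3,55/3] leaf, test {P0(miss), P10(miss), P18(miss)}

7 AABB tests over nodes [0, 1, 4, 7, 10, 2, 5]; 2 leaves entered; closest P9.

== RESULT ==
2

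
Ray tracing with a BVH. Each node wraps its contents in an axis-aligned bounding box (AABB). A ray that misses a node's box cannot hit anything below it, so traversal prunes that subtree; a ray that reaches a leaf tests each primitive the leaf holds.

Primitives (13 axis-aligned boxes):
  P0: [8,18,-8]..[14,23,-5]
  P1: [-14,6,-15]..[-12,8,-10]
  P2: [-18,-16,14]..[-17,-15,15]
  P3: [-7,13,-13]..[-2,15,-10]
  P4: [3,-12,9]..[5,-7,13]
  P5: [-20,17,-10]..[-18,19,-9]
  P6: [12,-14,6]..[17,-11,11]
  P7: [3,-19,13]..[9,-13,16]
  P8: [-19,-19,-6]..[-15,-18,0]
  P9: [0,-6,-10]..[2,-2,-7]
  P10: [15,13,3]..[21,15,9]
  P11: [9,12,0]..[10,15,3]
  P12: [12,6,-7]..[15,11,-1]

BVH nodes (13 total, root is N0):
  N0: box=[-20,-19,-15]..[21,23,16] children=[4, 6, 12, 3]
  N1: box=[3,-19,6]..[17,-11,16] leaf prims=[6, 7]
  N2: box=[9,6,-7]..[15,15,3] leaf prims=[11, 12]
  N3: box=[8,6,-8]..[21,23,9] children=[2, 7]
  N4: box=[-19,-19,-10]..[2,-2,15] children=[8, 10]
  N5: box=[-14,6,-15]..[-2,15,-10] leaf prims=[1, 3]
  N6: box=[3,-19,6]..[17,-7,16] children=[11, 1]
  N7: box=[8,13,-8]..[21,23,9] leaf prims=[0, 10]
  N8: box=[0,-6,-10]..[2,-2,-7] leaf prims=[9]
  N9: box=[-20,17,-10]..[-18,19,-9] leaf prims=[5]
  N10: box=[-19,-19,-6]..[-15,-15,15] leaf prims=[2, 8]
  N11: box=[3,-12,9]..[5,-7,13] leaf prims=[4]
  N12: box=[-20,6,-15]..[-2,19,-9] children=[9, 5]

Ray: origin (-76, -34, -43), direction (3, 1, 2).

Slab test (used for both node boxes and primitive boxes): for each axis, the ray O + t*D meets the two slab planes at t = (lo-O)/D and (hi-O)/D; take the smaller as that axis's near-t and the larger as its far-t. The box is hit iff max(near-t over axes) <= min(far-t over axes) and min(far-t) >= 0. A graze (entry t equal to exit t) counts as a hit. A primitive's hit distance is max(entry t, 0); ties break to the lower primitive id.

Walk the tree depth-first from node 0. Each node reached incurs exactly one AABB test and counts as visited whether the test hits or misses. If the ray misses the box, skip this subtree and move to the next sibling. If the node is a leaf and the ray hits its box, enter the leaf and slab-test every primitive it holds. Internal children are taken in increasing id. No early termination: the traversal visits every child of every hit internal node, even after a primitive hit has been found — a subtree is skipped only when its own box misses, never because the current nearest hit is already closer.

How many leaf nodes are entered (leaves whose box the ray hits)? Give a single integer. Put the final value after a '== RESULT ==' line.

Walk:
N0 x:[56/3,97/3] y:[15,57] z:[14,59/2] -> hit [56/3,59/2], descend [3, 4, 6, 12]
  N3 x:[28,97/3] y:[40,57] z:[35/2,26] -> miss, prune
  N4 x:[19,26] y:[15,32] z:[33/2,29] -> hit [19,26], descend [8, 10]
    N8 x:[76/3,26] y:[28,32] z:[33/2,18] -> miss, prune
    N10 x:[19,61/3] y:[15,19] z:[37/2,29] -> hit [19,19] leaf, test {P2(miss), P8(miss)}
  N6 x:[79/3,31] y:[15,27] z:[49/2,59/2] -> hit [79/3,27], descend [1, 11]
    N1 x:[79/3,31] y:[15,23] z:[49/2,59/2] -> miss, prune
    N11 x:[79/3,27] y:[22,27] z:[26,28] -> hit [79/3,27] leaf, test {P4@t=79/3}
  N12 x:[56/3,74/3] y:[40,53] z:[14,17] -> miss, prune

order=[0, 3, 4, 8, 10, 6, 1, 11, 12]  |boxes|=9  |leaves|=2  hit=P4

== RESULT ==
2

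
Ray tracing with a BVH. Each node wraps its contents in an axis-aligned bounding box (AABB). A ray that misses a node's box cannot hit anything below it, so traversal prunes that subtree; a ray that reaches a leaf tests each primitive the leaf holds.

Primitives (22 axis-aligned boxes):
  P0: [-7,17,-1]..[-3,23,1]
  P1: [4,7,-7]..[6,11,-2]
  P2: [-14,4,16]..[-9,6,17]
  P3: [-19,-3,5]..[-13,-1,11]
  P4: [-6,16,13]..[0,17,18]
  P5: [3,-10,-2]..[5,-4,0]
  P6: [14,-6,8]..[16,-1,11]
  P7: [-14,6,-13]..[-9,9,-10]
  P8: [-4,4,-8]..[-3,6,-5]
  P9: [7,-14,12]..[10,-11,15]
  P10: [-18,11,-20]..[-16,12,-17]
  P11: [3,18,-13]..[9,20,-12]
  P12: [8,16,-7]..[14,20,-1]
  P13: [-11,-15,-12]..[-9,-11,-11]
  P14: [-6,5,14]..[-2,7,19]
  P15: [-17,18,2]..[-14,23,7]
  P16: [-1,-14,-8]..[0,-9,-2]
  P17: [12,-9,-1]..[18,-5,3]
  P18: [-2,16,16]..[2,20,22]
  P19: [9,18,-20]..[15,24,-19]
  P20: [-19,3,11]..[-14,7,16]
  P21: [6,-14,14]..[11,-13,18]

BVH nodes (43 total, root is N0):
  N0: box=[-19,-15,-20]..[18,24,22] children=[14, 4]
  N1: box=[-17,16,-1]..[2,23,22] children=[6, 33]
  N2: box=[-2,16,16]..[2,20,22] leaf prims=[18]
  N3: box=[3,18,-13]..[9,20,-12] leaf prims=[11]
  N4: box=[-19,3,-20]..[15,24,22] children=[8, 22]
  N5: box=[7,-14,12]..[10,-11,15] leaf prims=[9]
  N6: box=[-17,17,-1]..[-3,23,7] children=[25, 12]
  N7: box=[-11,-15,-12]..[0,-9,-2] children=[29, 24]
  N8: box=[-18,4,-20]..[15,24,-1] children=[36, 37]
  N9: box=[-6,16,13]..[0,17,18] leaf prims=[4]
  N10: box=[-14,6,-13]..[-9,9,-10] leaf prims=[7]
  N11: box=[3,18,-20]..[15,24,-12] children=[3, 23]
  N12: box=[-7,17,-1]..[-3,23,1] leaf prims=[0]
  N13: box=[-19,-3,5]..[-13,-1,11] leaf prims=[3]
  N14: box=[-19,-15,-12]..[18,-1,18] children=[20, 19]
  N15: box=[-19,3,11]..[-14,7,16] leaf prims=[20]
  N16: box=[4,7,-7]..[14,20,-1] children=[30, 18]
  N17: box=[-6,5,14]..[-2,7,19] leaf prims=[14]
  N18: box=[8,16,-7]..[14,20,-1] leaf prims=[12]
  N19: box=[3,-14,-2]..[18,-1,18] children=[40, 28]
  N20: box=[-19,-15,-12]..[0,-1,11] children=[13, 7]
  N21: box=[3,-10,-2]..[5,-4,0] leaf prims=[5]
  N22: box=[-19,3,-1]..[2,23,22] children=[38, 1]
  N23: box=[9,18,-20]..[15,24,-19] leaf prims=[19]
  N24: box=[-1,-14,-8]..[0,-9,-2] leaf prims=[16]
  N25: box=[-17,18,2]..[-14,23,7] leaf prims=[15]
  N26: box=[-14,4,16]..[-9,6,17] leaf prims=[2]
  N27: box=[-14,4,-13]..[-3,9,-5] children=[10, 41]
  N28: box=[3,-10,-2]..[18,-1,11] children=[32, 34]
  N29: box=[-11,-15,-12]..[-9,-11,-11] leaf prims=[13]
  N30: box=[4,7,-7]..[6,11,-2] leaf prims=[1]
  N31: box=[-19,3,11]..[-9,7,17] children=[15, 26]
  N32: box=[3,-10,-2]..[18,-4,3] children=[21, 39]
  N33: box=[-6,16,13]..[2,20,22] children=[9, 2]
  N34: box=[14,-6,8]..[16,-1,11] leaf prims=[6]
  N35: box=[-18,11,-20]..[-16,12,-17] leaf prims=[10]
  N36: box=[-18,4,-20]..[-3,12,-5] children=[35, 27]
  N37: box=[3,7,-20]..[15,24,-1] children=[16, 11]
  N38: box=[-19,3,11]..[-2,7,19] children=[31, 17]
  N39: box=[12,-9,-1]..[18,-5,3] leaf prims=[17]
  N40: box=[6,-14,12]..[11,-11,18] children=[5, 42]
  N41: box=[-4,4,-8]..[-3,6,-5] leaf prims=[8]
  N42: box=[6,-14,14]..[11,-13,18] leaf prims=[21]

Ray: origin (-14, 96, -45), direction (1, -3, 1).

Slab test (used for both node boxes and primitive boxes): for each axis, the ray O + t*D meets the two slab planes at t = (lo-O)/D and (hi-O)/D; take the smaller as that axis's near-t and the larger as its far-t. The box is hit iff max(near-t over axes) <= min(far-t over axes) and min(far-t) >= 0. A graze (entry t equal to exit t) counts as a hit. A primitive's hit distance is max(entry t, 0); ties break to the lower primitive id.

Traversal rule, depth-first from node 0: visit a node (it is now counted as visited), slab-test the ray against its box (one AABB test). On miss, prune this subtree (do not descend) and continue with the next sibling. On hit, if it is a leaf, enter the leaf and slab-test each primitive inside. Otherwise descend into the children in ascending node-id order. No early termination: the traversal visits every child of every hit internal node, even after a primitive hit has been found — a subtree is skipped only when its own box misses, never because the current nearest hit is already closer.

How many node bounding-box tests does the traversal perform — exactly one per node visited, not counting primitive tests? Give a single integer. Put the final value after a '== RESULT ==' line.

Walk:
N0 x:[-5,32] y:[24,37] z:[25,67] -> hit [25,32], descend [4, 14]
  N4 x:[-5,29] y:[24,31] z:[25,67] -> hit [25,29], descend [8, 22]
    N8 x:[-4,29] y:[24,92/3] z:[25,44] -> hit [25,29], descend [36, 37]
      N36 x:[-4,11] y:[28,92/3] z:[25,40] -> miss, prune
      N37 x:[17,29] y:[24,89/3] z:[25,44] -> hit [25,29], descend [11, 16]
        N11 x:[17,29] y:[24,26] z:[25,33] -> hit [25,26], descend [3, 23]
          N3 x:[17,23] y:[76/3,26] z:[32,33] -> miss, prune
          N23 x:[23,29] y:[24,26] z:[25,26] -> hit [25,26] leaf, test {P19@t=25}
        N16 x:[18,28] y:[76/3,89/3] z:[38,44] -> miss, prune
    N22 x:[-5,16] y:[73/3,31] z:[44,67] -> miss, prune
  N14 x:[-5,32] y:[97/3,37] z:[33,63] -> miss, prune

order=[0, 4, 8, 36, 37, 11, 3, 23, 16, 22, 14]  |boxes|=11  |leaves|=1  hit=P19

== RESULT ==
11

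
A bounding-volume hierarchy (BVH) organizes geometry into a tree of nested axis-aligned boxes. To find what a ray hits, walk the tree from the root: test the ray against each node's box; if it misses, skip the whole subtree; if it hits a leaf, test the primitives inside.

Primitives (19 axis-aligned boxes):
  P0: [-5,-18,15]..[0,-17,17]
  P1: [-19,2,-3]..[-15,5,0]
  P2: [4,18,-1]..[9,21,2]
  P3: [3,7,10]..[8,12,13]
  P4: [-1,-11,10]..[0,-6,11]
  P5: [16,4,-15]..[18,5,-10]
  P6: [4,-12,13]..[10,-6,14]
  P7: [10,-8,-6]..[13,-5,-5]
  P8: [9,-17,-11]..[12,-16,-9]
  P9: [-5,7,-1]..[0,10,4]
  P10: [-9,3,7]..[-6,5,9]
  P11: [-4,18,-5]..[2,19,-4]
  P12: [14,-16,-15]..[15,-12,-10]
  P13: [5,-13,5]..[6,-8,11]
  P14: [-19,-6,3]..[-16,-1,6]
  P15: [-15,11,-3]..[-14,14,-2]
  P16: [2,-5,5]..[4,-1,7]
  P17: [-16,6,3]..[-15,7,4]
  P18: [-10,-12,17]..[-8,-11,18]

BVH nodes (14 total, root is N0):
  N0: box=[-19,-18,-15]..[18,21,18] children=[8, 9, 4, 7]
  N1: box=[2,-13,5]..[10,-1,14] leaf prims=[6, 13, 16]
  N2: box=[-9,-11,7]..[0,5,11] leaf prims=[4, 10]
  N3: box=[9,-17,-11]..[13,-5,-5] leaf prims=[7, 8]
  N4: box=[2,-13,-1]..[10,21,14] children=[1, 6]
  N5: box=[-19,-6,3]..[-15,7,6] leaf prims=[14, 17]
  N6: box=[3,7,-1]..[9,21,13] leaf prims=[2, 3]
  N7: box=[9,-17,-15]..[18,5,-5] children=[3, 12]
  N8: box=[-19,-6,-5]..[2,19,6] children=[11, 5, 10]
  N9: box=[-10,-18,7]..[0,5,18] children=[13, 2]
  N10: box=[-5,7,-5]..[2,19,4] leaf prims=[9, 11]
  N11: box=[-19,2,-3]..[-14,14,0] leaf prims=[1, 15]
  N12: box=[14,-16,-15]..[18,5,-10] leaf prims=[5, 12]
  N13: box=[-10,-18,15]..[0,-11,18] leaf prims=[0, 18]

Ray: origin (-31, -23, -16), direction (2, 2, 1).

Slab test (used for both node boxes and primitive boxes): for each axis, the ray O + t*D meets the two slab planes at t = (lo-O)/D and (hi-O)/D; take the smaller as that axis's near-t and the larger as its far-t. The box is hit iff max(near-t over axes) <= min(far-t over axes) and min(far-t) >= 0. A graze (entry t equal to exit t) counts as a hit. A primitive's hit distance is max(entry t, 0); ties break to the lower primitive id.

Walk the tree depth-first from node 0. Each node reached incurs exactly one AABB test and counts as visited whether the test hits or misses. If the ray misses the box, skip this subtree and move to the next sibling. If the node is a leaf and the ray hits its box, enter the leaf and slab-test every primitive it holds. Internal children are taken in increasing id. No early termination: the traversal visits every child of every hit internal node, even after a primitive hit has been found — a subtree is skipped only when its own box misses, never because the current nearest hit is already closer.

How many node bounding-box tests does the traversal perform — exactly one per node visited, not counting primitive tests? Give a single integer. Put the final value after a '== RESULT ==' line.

Walk:
N0 x:[6,49/2] y:[5/2,22] z:[1,34] -> hit [6,22], descend [4, 7, 8, 9]
  N4 x:[33/2,41/2] y:[5,22] z:[15,30] -> hit [33/2,41/2], descend [1, 6]
    N1 x:[33/2,41/2] y:[5,11] z:[21,30] -> miss, prune
    N6 x:[17,20] y:[15,22] z:[15,29] -> hit [17,20] leaf, test {P2(miss), P3(miss)}
  N7 x:[20,49/2] y:[3,14] z:[1,11] -> miss, prune
  N8 x:[6,33/2] y:[17/2,21] z:[11,22] -> hit [11,33/2], descend [5, 10, 11]
    N5 x:[6,8] y:[17/2,15] z:[19,22] -> miss, prune
    N10 x:[13,33/2] y:[15,21] z:[11,20] -> hit [15,33/2] leaf, test {P9@t=15, P11(miss)}
    N11 x:[6,17/2] y:[25/2,37/2] z:[13,16] -> miss, prune
  N9 x:[21/2,31/2] y:[5/2,14] z:[23,34] -> miss, prune

10 AABB tests over nodes [0, 4, 1, 6, 7, 8, 5, 10, 11, 9]; 2 leaves entered; closest P9.

== RESULT ==
10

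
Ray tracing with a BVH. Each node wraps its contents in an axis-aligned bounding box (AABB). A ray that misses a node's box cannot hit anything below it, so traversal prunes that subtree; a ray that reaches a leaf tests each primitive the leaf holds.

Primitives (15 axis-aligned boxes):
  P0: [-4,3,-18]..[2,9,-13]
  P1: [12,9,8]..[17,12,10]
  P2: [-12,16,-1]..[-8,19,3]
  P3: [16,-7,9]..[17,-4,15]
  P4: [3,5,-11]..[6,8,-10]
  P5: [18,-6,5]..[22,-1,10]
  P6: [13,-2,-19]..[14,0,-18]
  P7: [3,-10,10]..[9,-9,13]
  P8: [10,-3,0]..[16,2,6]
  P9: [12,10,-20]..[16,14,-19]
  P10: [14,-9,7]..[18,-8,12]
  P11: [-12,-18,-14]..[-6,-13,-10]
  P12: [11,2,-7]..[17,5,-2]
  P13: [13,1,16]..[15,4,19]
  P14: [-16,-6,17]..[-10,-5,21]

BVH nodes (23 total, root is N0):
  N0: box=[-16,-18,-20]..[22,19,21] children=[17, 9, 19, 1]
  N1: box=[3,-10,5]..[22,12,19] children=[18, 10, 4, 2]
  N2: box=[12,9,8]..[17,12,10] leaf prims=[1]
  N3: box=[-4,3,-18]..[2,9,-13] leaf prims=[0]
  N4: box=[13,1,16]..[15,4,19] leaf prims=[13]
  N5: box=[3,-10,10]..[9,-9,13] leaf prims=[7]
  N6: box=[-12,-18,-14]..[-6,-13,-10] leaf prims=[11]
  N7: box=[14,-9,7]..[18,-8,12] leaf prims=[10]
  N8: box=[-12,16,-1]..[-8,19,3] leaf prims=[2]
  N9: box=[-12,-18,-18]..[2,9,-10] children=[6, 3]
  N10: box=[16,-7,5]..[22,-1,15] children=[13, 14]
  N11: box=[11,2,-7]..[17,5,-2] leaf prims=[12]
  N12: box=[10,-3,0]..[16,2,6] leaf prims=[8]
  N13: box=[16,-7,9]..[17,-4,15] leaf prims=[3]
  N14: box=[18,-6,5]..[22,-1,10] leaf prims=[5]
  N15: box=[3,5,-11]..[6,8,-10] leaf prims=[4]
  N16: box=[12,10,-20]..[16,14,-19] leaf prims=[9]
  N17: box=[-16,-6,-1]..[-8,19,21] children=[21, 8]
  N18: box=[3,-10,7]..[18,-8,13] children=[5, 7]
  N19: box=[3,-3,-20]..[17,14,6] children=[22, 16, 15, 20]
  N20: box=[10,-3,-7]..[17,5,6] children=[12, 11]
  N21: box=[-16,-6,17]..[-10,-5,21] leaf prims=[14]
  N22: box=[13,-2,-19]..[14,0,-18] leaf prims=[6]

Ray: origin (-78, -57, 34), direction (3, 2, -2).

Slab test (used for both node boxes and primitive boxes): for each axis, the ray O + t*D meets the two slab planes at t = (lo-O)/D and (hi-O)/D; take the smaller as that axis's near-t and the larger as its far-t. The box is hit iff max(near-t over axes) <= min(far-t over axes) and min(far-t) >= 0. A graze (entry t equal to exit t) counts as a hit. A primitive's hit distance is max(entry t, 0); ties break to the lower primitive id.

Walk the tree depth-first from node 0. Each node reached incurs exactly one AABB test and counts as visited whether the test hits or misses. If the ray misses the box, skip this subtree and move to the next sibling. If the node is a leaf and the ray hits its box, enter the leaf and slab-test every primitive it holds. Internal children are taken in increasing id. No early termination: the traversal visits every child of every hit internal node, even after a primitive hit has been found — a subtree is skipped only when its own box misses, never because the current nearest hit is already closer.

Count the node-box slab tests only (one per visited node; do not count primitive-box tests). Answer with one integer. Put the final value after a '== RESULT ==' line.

Trace the traversal:
N0 x:[62/3,100/3] y:[39/2,38] z:[13/2,27] -> hit [62/3,27], descend [1, 9, 17, 19]
  N1 x:[27,100/3] y:[47/2,69/2] z:[15/2,29/2] -> miss, prune
  N9 x:[22,80/3] y:[39/2,33] z:[22,26] -> hit [22,26], descend [3, 6]
    N3 x:[74/3,80/3] y:[30,33] z:[47/2,26] -> miss, prune
    N6 x:[22,24] y:[39/2,22] z:[22,24] -> hit [22,22] leaf, test {P11@t=22}
  N17 x:[62/3,70/3] y:[51/2,38] z:[13/2,35/2] -> miss, prune
  N19 x:[27,95/3] y:[27,71/2] z:[14,27] -> hit [27,27], descend [15, 16, 20, 22]
    N15 x:[27,28] y:[31,65/2] z:[22,45/2] -> miss, prune
    N16 x:[30,94/3] y:[67/2,71/2] z:[53/2,27] -> miss, prune
    N20 x:[88/3,95/3] y:[27,31] z:[14,41/2] -> miss, prune
    N22 x:[91/3,92/3] y:[55/2,57/2] z:[26,53/2] -> miss, prune

11 AABB tests over nodes [0, 1, 9, 3, 6, 17, 19, 15, 16, 20, 22]; 1 leaf entered; closest P11.

== RESULT ==
11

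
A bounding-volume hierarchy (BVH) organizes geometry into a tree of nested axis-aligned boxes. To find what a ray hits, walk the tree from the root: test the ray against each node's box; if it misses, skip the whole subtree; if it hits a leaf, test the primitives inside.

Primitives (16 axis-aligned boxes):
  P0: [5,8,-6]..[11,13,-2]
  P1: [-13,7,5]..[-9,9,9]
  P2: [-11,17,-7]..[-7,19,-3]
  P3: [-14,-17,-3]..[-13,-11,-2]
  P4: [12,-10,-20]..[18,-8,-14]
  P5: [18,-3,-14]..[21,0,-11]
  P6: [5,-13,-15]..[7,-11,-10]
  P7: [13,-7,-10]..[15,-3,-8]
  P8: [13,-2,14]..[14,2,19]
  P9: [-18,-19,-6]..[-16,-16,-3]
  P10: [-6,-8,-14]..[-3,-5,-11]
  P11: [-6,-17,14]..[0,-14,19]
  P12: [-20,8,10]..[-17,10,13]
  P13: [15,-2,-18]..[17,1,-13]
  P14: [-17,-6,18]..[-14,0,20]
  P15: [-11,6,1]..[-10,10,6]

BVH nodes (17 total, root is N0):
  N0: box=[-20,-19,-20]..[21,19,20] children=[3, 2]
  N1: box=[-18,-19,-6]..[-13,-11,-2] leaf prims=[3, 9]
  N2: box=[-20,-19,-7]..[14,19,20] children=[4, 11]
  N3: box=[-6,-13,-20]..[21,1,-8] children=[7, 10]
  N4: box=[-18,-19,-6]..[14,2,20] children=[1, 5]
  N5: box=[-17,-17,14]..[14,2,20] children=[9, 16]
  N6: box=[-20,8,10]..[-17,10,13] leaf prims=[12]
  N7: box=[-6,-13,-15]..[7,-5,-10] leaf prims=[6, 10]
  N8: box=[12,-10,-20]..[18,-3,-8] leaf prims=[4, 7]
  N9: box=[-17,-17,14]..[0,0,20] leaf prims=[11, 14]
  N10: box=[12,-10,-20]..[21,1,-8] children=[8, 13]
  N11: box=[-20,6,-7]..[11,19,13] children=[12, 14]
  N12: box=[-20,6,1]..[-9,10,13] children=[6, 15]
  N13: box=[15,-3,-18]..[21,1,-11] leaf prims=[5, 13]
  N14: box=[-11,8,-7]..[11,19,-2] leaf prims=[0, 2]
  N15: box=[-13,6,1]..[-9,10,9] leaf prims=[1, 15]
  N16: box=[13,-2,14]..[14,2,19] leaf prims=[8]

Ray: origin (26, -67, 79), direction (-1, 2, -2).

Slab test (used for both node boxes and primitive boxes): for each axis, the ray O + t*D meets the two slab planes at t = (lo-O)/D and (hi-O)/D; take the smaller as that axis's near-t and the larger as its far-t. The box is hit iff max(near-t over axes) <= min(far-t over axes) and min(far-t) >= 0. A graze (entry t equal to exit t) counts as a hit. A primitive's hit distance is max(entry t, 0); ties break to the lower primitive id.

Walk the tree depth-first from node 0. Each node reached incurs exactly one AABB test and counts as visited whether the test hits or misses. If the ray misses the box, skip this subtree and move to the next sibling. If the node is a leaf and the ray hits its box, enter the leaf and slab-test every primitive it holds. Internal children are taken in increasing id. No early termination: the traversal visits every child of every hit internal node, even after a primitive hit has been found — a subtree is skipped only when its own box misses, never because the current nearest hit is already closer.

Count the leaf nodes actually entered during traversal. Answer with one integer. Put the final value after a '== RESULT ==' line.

Walk:
N0 x:[5,46] y:[24,43] z:[59/2,99/2] -> hit [59/2,43], descend [2, 3]
  N2 x:[12,46] y:[24,43] z:[59/2,43] -> hit [59/2,43], descend [4, 11]
    N4 x:[12,44] y:[24,69/2] z:[59/2,85/2] -> hit [59/2,69/2], descend [1, 5]
      N1 x:[39,44] y:[24,28] z:[81/2,85/2] -> miss, prune
      N5 x:[12,43] y:[25,69/2] z:[59/2,65/2] -> hit [59/2,65/2], descend [9, 16]
        N9 x:[26,43] y:[25,67/2] z:[59/2,65/2] -> hit [59/2,65/2] leaf, test {P11(miss), P14(miss)}
        N16 x:[12,13] y:[65/2,69/2] z:[30,65/2] -> miss, prune
    N11 x:[15,46] y:[73/2,43] z:[33,43] -> hit [73/2,43], descend [12, 14]
      N12 x:[35,46] y:[73/2,77/2] z:[33,39] -> hit [73/2,77/2], descend [6, 15]
        N6 x:[43,46] y:[75/2,77/2] z:[33,69/2] -> miss, prune
        N15 x:[35,39] y:[73/2,77/2] z:[35,39] -> hit [73/2,77/2] leaf, test {P1@t=37, P15@t=73/2}
      N14 x:[15,37] y:[75/2,43] z:[81/2,43] -> miss, prune
  N3 x:[5,32] y:[27,34] z:[87/2,99/2] -> miss, prune

13 AABB tests over nodes [0, 2, 4, 1, 5, 9, 16, 11, 12, 6, 15, 14, 3]; 2 leaves entered; closest P15.

== RESULT ==
2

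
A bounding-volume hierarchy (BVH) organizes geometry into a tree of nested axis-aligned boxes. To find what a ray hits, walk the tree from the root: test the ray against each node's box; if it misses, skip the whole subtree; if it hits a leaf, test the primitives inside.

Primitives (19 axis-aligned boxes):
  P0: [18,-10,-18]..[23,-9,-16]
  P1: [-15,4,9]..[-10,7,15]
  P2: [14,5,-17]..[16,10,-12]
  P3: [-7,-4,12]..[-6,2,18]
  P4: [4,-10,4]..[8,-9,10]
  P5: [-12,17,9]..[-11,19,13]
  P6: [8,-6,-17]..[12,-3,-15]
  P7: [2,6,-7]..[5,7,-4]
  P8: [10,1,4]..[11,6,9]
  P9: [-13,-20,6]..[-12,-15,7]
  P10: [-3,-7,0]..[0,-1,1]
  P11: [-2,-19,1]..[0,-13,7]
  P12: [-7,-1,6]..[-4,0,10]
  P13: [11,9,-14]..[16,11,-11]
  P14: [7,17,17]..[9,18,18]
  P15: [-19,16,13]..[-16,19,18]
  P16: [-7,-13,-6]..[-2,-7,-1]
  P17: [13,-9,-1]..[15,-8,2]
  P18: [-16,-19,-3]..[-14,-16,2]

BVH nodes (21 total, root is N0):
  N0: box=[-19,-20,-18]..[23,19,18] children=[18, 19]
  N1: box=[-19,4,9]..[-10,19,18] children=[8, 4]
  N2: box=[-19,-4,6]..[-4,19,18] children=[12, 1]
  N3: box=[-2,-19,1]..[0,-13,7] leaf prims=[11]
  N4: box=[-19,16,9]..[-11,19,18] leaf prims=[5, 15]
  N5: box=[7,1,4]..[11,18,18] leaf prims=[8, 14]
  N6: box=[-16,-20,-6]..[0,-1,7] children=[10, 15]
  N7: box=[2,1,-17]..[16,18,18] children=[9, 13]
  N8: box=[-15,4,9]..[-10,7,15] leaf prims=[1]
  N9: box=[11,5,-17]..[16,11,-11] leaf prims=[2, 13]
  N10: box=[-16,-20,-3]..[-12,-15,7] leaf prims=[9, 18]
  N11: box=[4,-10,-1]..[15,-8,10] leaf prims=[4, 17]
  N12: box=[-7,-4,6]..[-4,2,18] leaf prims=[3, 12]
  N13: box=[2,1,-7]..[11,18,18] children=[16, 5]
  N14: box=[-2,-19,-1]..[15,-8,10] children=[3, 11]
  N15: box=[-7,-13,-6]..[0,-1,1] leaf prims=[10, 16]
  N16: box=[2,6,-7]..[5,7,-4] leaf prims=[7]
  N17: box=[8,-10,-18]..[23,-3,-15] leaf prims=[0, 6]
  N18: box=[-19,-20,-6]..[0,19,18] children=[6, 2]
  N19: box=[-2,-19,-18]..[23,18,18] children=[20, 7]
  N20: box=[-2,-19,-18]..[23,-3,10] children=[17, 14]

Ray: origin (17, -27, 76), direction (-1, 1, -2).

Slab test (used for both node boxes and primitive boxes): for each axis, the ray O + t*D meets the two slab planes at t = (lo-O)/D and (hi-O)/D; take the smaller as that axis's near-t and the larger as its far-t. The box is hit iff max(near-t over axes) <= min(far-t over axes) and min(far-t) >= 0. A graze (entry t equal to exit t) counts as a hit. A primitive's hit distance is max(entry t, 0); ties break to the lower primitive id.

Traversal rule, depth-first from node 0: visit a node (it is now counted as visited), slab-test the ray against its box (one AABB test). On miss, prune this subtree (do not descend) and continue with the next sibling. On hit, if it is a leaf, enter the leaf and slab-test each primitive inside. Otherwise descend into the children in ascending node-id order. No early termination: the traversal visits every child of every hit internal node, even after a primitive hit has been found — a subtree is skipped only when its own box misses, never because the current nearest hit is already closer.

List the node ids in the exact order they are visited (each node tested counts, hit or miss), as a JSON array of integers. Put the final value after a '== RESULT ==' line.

Walk:
N0 x:[-6,36] y:[7,46] z:[29,47] -> hit [29,36], descend [18, 19]
  N18 x:[17,36] y:[7,46] z:[29,41] -> hit [29,36], descend [2, 6]
    N2 x:[21,36] y:[23,46] z:[29,35] -> hit [29,35], descend [1, 12]
      N1 x:[27,36] y:[31,46] z:[29,67/2] -> hit [31,67/2], descend [4, 8]
        N4 x:[28,36] y:[43,46] z:[29,67/2] -> miss, prune
        N8 x:[27,32] y:[31,34] z:[61/2,67/2] -> hit [31,32] leaf, test {P1@t=31}
      N12 x:[21,24] y:[23,29] z:[29,35] -> miss, prune
    N6 x:[17,33] y:[7,26] z:[69/2,41] -> miss, prune
  N19 x:[-6,19] y:[8,45] z:[29,47] -> miss, prune

Summary -> nodes [0, 18, 2, 1, 4, 8, 12, 6, 19]; box-tests=9; leaf-entries=1; first=P1

== RESULT ==
[0, 18, 2, 1, 4, 8, 12, 6, 19]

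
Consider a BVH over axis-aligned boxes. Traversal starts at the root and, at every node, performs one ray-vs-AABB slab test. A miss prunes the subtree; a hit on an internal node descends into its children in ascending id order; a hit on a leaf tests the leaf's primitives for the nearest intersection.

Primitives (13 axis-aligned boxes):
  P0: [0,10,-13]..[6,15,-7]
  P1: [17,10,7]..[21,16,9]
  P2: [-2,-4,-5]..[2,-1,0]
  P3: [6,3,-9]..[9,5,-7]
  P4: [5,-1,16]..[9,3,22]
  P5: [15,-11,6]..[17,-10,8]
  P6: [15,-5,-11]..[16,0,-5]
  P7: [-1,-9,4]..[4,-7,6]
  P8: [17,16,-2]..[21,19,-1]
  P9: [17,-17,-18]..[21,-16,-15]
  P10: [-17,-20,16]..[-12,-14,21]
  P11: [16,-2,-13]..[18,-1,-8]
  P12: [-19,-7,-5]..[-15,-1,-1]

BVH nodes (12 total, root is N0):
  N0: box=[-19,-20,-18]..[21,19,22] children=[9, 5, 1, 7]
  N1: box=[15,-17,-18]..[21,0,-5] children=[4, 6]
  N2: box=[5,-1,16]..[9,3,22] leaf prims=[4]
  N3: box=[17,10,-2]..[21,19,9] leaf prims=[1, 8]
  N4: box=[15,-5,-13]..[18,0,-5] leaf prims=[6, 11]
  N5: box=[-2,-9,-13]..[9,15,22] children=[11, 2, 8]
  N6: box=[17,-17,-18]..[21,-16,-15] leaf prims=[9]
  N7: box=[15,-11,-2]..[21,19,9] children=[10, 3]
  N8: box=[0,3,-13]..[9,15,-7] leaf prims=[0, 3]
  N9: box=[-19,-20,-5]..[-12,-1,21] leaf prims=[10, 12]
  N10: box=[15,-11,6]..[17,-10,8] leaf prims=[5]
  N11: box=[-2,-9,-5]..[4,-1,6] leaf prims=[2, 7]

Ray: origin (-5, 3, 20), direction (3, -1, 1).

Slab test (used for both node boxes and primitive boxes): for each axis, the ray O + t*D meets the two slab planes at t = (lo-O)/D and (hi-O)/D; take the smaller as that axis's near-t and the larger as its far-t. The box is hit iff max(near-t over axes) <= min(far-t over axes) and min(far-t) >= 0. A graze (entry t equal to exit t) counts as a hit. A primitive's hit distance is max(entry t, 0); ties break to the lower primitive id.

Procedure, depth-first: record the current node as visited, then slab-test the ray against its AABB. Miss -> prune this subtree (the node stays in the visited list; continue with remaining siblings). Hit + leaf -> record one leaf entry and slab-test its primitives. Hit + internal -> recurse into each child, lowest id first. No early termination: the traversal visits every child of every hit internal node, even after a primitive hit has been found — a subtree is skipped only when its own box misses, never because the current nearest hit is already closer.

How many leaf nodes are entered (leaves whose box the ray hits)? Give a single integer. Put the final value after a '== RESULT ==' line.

Walk:
N0 x:[-14/3,26/3] y:[-16,23] z:[-38,2] -> hit [-14/3,2], descend [1, 5, 7, 9]
  N1 x:[20/3,26/3] y:[3,20] z:[-38,-25] -> miss, prune
  N5 x:[1,14/3] y:[-12,12] z:[-33,2] -> hit [1,2], descend [2, 8, 11]
    N2 x:[10/3,14/3] y:[0,4] z:[-4,2] -> miss, prune
    N8 x:[5/3,14/3] y:[-12,0] z:[-33,-27] -> miss, prune
    N11 x:[1,3] y:[4,12] z:[-25,-14] -> miss, prune
  N7 x:[20/3,26/3] y:[-16,14] z:[-22,-11] -> miss, prune
  N9 x:[-14/3,-7/3] y:[4,23] z:[-25,1] -> miss, prune

order=[0, 1, 5, 2, 8, 11, 7, 9]  |boxes|=8  |leaves|=0  hit=miss

== RESULT ==
0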